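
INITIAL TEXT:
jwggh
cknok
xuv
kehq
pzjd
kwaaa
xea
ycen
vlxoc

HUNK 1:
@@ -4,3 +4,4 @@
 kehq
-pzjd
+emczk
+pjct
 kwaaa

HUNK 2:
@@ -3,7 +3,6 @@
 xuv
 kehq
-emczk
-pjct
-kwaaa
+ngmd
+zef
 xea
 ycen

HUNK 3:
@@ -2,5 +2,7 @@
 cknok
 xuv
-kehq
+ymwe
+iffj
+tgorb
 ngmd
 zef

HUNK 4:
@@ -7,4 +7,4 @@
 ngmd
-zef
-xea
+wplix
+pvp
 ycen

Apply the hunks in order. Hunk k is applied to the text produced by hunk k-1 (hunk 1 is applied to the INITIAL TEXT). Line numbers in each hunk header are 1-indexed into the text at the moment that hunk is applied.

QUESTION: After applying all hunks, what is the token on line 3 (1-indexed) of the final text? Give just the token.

Hunk 1: at line 4 remove [pzjd] add [emczk,pjct] -> 10 lines: jwggh cknok xuv kehq emczk pjct kwaaa xea ycen vlxoc
Hunk 2: at line 3 remove [emczk,pjct,kwaaa] add [ngmd,zef] -> 9 lines: jwggh cknok xuv kehq ngmd zef xea ycen vlxoc
Hunk 3: at line 2 remove [kehq] add [ymwe,iffj,tgorb] -> 11 lines: jwggh cknok xuv ymwe iffj tgorb ngmd zef xea ycen vlxoc
Hunk 4: at line 7 remove [zef,xea] add [wplix,pvp] -> 11 lines: jwggh cknok xuv ymwe iffj tgorb ngmd wplix pvp ycen vlxoc
Final line 3: xuv

Answer: xuv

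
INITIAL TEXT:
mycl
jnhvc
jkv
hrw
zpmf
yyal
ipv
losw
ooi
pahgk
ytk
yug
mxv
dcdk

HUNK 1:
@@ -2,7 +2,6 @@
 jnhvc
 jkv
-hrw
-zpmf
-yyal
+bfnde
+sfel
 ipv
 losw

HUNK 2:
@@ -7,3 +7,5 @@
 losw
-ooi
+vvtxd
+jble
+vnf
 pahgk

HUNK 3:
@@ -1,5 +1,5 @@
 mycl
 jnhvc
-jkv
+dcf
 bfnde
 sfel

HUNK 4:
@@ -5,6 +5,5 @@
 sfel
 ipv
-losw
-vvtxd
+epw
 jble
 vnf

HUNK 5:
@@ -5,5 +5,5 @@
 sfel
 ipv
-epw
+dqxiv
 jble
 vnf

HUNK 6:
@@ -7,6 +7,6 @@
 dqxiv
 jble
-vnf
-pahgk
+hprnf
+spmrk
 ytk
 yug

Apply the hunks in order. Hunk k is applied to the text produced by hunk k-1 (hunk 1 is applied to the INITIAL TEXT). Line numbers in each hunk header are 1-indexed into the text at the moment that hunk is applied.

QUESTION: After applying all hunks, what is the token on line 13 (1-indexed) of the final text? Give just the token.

Answer: mxv

Derivation:
Hunk 1: at line 2 remove [hrw,zpmf,yyal] add [bfnde,sfel] -> 13 lines: mycl jnhvc jkv bfnde sfel ipv losw ooi pahgk ytk yug mxv dcdk
Hunk 2: at line 7 remove [ooi] add [vvtxd,jble,vnf] -> 15 lines: mycl jnhvc jkv bfnde sfel ipv losw vvtxd jble vnf pahgk ytk yug mxv dcdk
Hunk 3: at line 1 remove [jkv] add [dcf] -> 15 lines: mycl jnhvc dcf bfnde sfel ipv losw vvtxd jble vnf pahgk ytk yug mxv dcdk
Hunk 4: at line 5 remove [losw,vvtxd] add [epw] -> 14 lines: mycl jnhvc dcf bfnde sfel ipv epw jble vnf pahgk ytk yug mxv dcdk
Hunk 5: at line 5 remove [epw] add [dqxiv] -> 14 lines: mycl jnhvc dcf bfnde sfel ipv dqxiv jble vnf pahgk ytk yug mxv dcdk
Hunk 6: at line 7 remove [vnf,pahgk] add [hprnf,spmrk] -> 14 lines: mycl jnhvc dcf bfnde sfel ipv dqxiv jble hprnf spmrk ytk yug mxv dcdk
Final line 13: mxv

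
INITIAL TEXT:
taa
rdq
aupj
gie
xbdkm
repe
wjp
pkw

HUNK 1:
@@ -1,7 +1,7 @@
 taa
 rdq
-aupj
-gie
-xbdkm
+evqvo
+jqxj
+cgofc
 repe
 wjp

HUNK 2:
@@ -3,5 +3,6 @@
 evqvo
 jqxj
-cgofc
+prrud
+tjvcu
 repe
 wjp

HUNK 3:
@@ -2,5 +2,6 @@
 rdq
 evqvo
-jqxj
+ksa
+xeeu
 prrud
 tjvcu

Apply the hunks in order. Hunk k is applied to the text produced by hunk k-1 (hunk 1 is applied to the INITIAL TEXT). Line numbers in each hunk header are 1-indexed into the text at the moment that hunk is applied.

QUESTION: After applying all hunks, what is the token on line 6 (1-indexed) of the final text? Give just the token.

Answer: prrud

Derivation:
Hunk 1: at line 1 remove [aupj,gie,xbdkm] add [evqvo,jqxj,cgofc] -> 8 lines: taa rdq evqvo jqxj cgofc repe wjp pkw
Hunk 2: at line 3 remove [cgofc] add [prrud,tjvcu] -> 9 lines: taa rdq evqvo jqxj prrud tjvcu repe wjp pkw
Hunk 3: at line 2 remove [jqxj] add [ksa,xeeu] -> 10 lines: taa rdq evqvo ksa xeeu prrud tjvcu repe wjp pkw
Final line 6: prrud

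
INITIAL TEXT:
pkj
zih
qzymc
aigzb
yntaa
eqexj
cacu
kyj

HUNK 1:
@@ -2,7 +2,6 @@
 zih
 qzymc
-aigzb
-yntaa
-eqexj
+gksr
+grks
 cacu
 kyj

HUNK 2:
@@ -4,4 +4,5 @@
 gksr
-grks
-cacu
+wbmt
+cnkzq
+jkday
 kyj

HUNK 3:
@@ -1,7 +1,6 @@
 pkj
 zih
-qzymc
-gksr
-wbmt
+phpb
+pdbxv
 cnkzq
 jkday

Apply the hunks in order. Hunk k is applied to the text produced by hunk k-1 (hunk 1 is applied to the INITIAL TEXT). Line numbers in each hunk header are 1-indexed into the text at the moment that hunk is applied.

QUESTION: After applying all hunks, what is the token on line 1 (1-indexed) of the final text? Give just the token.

Answer: pkj

Derivation:
Hunk 1: at line 2 remove [aigzb,yntaa,eqexj] add [gksr,grks] -> 7 lines: pkj zih qzymc gksr grks cacu kyj
Hunk 2: at line 4 remove [grks,cacu] add [wbmt,cnkzq,jkday] -> 8 lines: pkj zih qzymc gksr wbmt cnkzq jkday kyj
Hunk 3: at line 1 remove [qzymc,gksr,wbmt] add [phpb,pdbxv] -> 7 lines: pkj zih phpb pdbxv cnkzq jkday kyj
Final line 1: pkj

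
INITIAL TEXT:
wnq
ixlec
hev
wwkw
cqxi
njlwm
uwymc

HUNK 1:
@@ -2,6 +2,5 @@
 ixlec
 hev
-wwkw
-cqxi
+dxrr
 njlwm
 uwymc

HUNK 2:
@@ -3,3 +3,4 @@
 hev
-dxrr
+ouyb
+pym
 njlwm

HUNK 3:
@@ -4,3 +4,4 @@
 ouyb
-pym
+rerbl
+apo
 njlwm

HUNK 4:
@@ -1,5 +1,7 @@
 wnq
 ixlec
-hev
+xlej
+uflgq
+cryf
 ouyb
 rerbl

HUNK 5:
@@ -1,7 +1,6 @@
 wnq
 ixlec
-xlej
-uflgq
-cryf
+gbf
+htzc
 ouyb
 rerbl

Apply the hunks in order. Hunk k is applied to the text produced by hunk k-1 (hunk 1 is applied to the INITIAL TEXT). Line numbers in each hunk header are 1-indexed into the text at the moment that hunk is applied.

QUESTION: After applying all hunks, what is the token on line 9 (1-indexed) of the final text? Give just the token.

Hunk 1: at line 2 remove [wwkw,cqxi] add [dxrr] -> 6 lines: wnq ixlec hev dxrr njlwm uwymc
Hunk 2: at line 3 remove [dxrr] add [ouyb,pym] -> 7 lines: wnq ixlec hev ouyb pym njlwm uwymc
Hunk 3: at line 4 remove [pym] add [rerbl,apo] -> 8 lines: wnq ixlec hev ouyb rerbl apo njlwm uwymc
Hunk 4: at line 1 remove [hev] add [xlej,uflgq,cryf] -> 10 lines: wnq ixlec xlej uflgq cryf ouyb rerbl apo njlwm uwymc
Hunk 5: at line 1 remove [xlej,uflgq,cryf] add [gbf,htzc] -> 9 lines: wnq ixlec gbf htzc ouyb rerbl apo njlwm uwymc
Final line 9: uwymc

Answer: uwymc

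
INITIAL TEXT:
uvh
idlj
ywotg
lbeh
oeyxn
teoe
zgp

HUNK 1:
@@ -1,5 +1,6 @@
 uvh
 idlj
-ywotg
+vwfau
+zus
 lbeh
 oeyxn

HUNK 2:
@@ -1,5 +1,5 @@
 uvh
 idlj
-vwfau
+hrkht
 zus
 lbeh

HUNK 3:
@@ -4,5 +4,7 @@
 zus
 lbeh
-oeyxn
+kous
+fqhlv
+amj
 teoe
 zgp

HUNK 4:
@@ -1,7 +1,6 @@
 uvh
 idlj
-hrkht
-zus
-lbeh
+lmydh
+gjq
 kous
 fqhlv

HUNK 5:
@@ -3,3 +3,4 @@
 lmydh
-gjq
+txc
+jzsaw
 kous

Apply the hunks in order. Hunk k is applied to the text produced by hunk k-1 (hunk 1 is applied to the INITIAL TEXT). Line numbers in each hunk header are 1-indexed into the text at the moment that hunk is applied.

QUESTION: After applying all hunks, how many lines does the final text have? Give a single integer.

Answer: 10

Derivation:
Hunk 1: at line 1 remove [ywotg] add [vwfau,zus] -> 8 lines: uvh idlj vwfau zus lbeh oeyxn teoe zgp
Hunk 2: at line 1 remove [vwfau] add [hrkht] -> 8 lines: uvh idlj hrkht zus lbeh oeyxn teoe zgp
Hunk 3: at line 4 remove [oeyxn] add [kous,fqhlv,amj] -> 10 lines: uvh idlj hrkht zus lbeh kous fqhlv amj teoe zgp
Hunk 4: at line 1 remove [hrkht,zus,lbeh] add [lmydh,gjq] -> 9 lines: uvh idlj lmydh gjq kous fqhlv amj teoe zgp
Hunk 5: at line 3 remove [gjq] add [txc,jzsaw] -> 10 lines: uvh idlj lmydh txc jzsaw kous fqhlv amj teoe zgp
Final line count: 10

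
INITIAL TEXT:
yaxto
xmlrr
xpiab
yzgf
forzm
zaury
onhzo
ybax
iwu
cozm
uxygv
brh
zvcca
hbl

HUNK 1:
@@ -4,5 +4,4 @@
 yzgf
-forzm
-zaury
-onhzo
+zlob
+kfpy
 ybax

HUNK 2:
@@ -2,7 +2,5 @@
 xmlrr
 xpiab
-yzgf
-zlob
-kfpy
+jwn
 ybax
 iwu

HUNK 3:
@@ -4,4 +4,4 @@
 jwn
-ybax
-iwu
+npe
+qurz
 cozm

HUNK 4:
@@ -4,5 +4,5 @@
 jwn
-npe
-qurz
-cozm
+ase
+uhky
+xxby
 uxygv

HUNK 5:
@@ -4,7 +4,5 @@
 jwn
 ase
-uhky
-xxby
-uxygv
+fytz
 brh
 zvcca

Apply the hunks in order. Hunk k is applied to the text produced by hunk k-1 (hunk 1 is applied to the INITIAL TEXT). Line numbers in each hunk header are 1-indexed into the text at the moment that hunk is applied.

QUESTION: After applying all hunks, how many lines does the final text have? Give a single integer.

Answer: 9

Derivation:
Hunk 1: at line 4 remove [forzm,zaury,onhzo] add [zlob,kfpy] -> 13 lines: yaxto xmlrr xpiab yzgf zlob kfpy ybax iwu cozm uxygv brh zvcca hbl
Hunk 2: at line 2 remove [yzgf,zlob,kfpy] add [jwn] -> 11 lines: yaxto xmlrr xpiab jwn ybax iwu cozm uxygv brh zvcca hbl
Hunk 3: at line 4 remove [ybax,iwu] add [npe,qurz] -> 11 lines: yaxto xmlrr xpiab jwn npe qurz cozm uxygv brh zvcca hbl
Hunk 4: at line 4 remove [npe,qurz,cozm] add [ase,uhky,xxby] -> 11 lines: yaxto xmlrr xpiab jwn ase uhky xxby uxygv brh zvcca hbl
Hunk 5: at line 4 remove [uhky,xxby,uxygv] add [fytz] -> 9 lines: yaxto xmlrr xpiab jwn ase fytz brh zvcca hbl
Final line count: 9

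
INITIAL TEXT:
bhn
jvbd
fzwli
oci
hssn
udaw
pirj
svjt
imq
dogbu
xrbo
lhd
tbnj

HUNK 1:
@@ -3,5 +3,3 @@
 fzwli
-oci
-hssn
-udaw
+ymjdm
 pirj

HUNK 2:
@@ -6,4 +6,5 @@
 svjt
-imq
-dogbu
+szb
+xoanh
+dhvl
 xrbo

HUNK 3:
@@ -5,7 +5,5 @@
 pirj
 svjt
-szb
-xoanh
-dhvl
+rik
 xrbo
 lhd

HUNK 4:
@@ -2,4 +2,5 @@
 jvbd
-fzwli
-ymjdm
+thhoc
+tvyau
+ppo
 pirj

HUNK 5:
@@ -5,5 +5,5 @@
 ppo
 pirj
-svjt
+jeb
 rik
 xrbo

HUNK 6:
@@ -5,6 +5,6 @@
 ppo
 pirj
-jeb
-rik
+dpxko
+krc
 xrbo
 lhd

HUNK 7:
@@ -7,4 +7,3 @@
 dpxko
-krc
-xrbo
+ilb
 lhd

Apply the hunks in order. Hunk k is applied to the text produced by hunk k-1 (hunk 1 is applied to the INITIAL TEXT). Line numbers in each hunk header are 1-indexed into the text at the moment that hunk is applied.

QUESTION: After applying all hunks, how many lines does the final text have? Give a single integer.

Hunk 1: at line 3 remove [oci,hssn,udaw] add [ymjdm] -> 11 lines: bhn jvbd fzwli ymjdm pirj svjt imq dogbu xrbo lhd tbnj
Hunk 2: at line 6 remove [imq,dogbu] add [szb,xoanh,dhvl] -> 12 lines: bhn jvbd fzwli ymjdm pirj svjt szb xoanh dhvl xrbo lhd tbnj
Hunk 3: at line 5 remove [szb,xoanh,dhvl] add [rik] -> 10 lines: bhn jvbd fzwli ymjdm pirj svjt rik xrbo lhd tbnj
Hunk 4: at line 2 remove [fzwli,ymjdm] add [thhoc,tvyau,ppo] -> 11 lines: bhn jvbd thhoc tvyau ppo pirj svjt rik xrbo lhd tbnj
Hunk 5: at line 5 remove [svjt] add [jeb] -> 11 lines: bhn jvbd thhoc tvyau ppo pirj jeb rik xrbo lhd tbnj
Hunk 6: at line 5 remove [jeb,rik] add [dpxko,krc] -> 11 lines: bhn jvbd thhoc tvyau ppo pirj dpxko krc xrbo lhd tbnj
Hunk 7: at line 7 remove [krc,xrbo] add [ilb] -> 10 lines: bhn jvbd thhoc tvyau ppo pirj dpxko ilb lhd tbnj
Final line count: 10

Answer: 10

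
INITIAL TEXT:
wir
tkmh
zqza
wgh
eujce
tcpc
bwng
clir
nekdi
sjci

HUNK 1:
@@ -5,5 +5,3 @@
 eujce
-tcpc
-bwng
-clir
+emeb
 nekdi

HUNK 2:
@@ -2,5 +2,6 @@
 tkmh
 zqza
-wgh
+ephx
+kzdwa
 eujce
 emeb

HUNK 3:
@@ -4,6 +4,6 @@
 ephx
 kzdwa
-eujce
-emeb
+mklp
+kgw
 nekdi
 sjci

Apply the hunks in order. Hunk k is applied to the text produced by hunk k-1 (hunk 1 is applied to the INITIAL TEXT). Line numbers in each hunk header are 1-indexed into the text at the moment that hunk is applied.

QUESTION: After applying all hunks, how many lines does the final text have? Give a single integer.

Answer: 9

Derivation:
Hunk 1: at line 5 remove [tcpc,bwng,clir] add [emeb] -> 8 lines: wir tkmh zqza wgh eujce emeb nekdi sjci
Hunk 2: at line 2 remove [wgh] add [ephx,kzdwa] -> 9 lines: wir tkmh zqza ephx kzdwa eujce emeb nekdi sjci
Hunk 3: at line 4 remove [eujce,emeb] add [mklp,kgw] -> 9 lines: wir tkmh zqza ephx kzdwa mklp kgw nekdi sjci
Final line count: 9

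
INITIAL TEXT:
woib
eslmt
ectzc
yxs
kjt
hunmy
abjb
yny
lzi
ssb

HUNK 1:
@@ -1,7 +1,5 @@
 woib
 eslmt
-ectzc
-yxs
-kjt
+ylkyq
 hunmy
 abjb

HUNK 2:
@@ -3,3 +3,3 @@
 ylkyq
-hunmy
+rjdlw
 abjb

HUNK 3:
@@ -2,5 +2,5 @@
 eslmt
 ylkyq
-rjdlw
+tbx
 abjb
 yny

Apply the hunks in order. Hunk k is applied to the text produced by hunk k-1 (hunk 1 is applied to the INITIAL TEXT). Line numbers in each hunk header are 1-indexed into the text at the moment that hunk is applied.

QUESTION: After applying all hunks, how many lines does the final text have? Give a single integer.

Hunk 1: at line 1 remove [ectzc,yxs,kjt] add [ylkyq] -> 8 lines: woib eslmt ylkyq hunmy abjb yny lzi ssb
Hunk 2: at line 3 remove [hunmy] add [rjdlw] -> 8 lines: woib eslmt ylkyq rjdlw abjb yny lzi ssb
Hunk 3: at line 2 remove [rjdlw] add [tbx] -> 8 lines: woib eslmt ylkyq tbx abjb yny lzi ssb
Final line count: 8

Answer: 8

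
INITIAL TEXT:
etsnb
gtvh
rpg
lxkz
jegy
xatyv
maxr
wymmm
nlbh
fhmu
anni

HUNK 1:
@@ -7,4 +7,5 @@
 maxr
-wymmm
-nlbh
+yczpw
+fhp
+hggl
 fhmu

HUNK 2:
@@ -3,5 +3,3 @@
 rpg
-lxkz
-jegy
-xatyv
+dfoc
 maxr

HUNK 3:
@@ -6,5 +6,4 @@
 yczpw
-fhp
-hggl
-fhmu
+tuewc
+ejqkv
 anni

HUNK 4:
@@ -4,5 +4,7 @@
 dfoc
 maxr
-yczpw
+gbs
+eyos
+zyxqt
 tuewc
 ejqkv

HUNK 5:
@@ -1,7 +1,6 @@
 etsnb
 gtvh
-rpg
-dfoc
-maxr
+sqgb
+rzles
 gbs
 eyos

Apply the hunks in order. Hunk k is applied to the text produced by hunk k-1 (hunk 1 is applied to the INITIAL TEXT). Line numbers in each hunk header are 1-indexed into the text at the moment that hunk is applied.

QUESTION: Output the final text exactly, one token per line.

Hunk 1: at line 7 remove [wymmm,nlbh] add [yczpw,fhp,hggl] -> 12 lines: etsnb gtvh rpg lxkz jegy xatyv maxr yczpw fhp hggl fhmu anni
Hunk 2: at line 3 remove [lxkz,jegy,xatyv] add [dfoc] -> 10 lines: etsnb gtvh rpg dfoc maxr yczpw fhp hggl fhmu anni
Hunk 3: at line 6 remove [fhp,hggl,fhmu] add [tuewc,ejqkv] -> 9 lines: etsnb gtvh rpg dfoc maxr yczpw tuewc ejqkv anni
Hunk 4: at line 4 remove [yczpw] add [gbs,eyos,zyxqt] -> 11 lines: etsnb gtvh rpg dfoc maxr gbs eyos zyxqt tuewc ejqkv anni
Hunk 5: at line 1 remove [rpg,dfoc,maxr] add [sqgb,rzles] -> 10 lines: etsnb gtvh sqgb rzles gbs eyos zyxqt tuewc ejqkv anni

Answer: etsnb
gtvh
sqgb
rzles
gbs
eyos
zyxqt
tuewc
ejqkv
anni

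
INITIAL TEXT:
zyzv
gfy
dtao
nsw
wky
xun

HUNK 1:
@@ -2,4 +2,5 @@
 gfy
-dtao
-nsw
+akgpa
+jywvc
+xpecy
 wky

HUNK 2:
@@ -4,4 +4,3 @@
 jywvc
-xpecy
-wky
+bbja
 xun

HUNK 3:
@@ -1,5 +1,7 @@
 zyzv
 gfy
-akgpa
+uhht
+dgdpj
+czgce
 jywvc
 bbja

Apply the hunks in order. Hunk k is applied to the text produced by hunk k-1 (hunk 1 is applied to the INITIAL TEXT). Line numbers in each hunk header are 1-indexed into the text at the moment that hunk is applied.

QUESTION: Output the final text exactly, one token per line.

Answer: zyzv
gfy
uhht
dgdpj
czgce
jywvc
bbja
xun

Derivation:
Hunk 1: at line 2 remove [dtao,nsw] add [akgpa,jywvc,xpecy] -> 7 lines: zyzv gfy akgpa jywvc xpecy wky xun
Hunk 2: at line 4 remove [xpecy,wky] add [bbja] -> 6 lines: zyzv gfy akgpa jywvc bbja xun
Hunk 3: at line 1 remove [akgpa] add [uhht,dgdpj,czgce] -> 8 lines: zyzv gfy uhht dgdpj czgce jywvc bbja xun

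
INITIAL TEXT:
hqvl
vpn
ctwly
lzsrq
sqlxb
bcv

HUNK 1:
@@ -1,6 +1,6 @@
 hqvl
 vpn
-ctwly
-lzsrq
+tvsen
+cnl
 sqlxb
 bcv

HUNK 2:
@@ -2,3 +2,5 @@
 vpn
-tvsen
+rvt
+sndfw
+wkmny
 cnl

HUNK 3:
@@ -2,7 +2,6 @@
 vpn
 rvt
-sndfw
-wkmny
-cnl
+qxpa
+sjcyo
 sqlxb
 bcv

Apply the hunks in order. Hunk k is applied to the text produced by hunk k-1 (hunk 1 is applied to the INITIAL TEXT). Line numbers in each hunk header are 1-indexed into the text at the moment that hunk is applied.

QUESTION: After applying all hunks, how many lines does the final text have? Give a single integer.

Answer: 7

Derivation:
Hunk 1: at line 1 remove [ctwly,lzsrq] add [tvsen,cnl] -> 6 lines: hqvl vpn tvsen cnl sqlxb bcv
Hunk 2: at line 2 remove [tvsen] add [rvt,sndfw,wkmny] -> 8 lines: hqvl vpn rvt sndfw wkmny cnl sqlxb bcv
Hunk 3: at line 2 remove [sndfw,wkmny,cnl] add [qxpa,sjcyo] -> 7 lines: hqvl vpn rvt qxpa sjcyo sqlxb bcv
Final line count: 7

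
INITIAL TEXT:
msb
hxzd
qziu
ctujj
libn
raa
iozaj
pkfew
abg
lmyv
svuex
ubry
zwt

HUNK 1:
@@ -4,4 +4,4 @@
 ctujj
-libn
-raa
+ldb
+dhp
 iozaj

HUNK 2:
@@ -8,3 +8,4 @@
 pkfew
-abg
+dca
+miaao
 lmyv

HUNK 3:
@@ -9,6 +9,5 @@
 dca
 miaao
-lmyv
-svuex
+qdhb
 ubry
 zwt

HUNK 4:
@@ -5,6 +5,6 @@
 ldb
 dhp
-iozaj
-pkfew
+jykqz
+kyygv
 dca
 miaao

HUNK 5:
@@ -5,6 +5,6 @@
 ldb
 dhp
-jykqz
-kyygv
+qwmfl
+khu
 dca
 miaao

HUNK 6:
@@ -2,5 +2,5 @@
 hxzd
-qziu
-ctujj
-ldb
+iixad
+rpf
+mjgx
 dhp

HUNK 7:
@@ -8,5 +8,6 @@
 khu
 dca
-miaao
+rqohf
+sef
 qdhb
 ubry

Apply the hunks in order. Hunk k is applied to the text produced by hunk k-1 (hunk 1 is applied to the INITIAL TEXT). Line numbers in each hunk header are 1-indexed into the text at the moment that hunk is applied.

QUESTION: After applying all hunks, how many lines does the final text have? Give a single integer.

Hunk 1: at line 4 remove [libn,raa] add [ldb,dhp] -> 13 lines: msb hxzd qziu ctujj ldb dhp iozaj pkfew abg lmyv svuex ubry zwt
Hunk 2: at line 8 remove [abg] add [dca,miaao] -> 14 lines: msb hxzd qziu ctujj ldb dhp iozaj pkfew dca miaao lmyv svuex ubry zwt
Hunk 3: at line 9 remove [lmyv,svuex] add [qdhb] -> 13 lines: msb hxzd qziu ctujj ldb dhp iozaj pkfew dca miaao qdhb ubry zwt
Hunk 4: at line 5 remove [iozaj,pkfew] add [jykqz,kyygv] -> 13 lines: msb hxzd qziu ctujj ldb dhp jykqz kyygv dca miaao qdhb ubry zwt
Hunk 5: at line 5 remove [jykqz,kyygv] add [qwmfl,khu] -> 13 lines: msb hxzd qziu ctujj ldb dhp qwmfl khu dca miaao qdhb ubry zwt
Hunk 6: at line 2 remove [qziu,ctujj,ldb] add [iixad,rpf,mjgx] -> 13 lines: msb hxzd iixad rpf mjgx dhp qwmfl khu dca miaao qdhb ubry zwt
Hunk 7: at line 8 remove [miaao] add [rqohf,sef] -> 14 lines: msb hxzd iixad rpf mjgx dhp qwmfl khu dca rqohf sef qdhb ubry zwt
Final line count: 14

Answer: 14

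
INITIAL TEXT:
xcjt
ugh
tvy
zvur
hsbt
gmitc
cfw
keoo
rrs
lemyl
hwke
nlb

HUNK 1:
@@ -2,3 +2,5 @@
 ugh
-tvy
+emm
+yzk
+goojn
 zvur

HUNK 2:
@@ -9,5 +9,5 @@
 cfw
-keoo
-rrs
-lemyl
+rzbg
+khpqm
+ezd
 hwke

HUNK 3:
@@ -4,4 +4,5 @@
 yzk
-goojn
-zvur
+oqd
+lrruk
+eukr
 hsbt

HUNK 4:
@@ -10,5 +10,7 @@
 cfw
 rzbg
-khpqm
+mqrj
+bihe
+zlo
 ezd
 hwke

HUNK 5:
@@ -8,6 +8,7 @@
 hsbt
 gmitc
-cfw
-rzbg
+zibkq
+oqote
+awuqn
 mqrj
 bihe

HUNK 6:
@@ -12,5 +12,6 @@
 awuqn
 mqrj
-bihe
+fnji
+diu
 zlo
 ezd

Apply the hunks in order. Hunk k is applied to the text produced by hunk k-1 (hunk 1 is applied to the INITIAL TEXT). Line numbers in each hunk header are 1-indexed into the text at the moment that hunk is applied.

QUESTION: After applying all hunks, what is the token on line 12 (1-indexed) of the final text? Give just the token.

Answer: awuqn

Derivation:
Hunk 1: at line 2 remove [tvy] add [emm,yzk,goojn] -> 14 lines: xcjt ugh emm yzk goojn zvur hsbt gmitc cfw keoo rrs lemyl hwke nlb
Hunk 2: at line 9 remove [keoo,rrs,lemyl] add [rzbg,khpqm,ezd] -> 14 lines: xcjt ugh emm yzk goojn zvur hsbt gmitc cfw rzbg khpqm ezd hwke nlb
Hunk 3: at line 4 remove [goojn,zvur] add [oqd,lrruk,eukr] -> 15 lines: xcjt ugh emm yzk oqd lrruk eukr hsbt gmitc cfw rzbg khpqm ezd hwke nlb
Hunk 4: at line 10 remove [khpqm] add [mqrj,bihe,zlo] -> 17 lines: xcjt ugh emm yzk oqd lrruk eukr hsbt gmitc cfw rzbg mqrj bihe zlo ezd hwke nlb
Hunk 5: at line 8 remove [cfw,rzbg] add [zibkq,oqote,awuqn] -> 18 lines: xcjt ugh emm yzk oqd lrruk eukr hsbt gmitc zibkq oqote awuqn mqrj bihe zlo ezd hwke nlb
Hunk 6: at line 12 remove [bihe] add [fnji,diu] -> 19 lines: xcjt ugh emm yzk oqd lrruk eukr hsbt gmitc zibkq oqote awuqn mqrj fnji diu zlo ezd hwke nlb
Final line 12: awuqn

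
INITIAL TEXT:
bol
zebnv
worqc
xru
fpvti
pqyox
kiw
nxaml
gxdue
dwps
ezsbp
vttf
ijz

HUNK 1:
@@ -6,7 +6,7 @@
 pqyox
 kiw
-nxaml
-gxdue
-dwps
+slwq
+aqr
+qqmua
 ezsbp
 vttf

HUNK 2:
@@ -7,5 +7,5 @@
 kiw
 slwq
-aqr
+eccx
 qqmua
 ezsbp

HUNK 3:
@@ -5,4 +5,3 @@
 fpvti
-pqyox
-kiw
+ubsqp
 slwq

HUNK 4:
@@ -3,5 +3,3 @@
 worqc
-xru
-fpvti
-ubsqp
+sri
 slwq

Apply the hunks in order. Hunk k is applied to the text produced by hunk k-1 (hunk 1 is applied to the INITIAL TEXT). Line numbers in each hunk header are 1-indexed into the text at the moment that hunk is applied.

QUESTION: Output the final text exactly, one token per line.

Answer: bol
zebnv
worqc
sri
slwq
eccx
qqmua
ezsbp
vttf
ijz

Derivation:
Hunk 1: at line 6 remove [nxaml,gxdue,dwps] add [slwq,aqr,qqmua] -> 13 lines: bol zebnv worqc xru fpvti pqyox kiw slwq aqr qqmua ezsbp vttf ijz
Hunk 2: at line 7 remove [aqr] add [eccx] -> 13 lines: bol zebnv worqc xru fpvti pqyox kiw slwq eccx qqmua ezsbp vttf ijz
Hunk 3: at line 5 remove [pqyox,kiw] add [ubsqp] -> 12 lines: bol zebnv worqc xru fpvti ubsqp slwq eccx qqmua ezsbp vttf ijz
Hunk 4: at line 3 remove [xru,fpvti,ubsqp] add [sri] -> 10 lines: bol zebnv worqc sri slwq eccx qqmua ezsbp vttf ijz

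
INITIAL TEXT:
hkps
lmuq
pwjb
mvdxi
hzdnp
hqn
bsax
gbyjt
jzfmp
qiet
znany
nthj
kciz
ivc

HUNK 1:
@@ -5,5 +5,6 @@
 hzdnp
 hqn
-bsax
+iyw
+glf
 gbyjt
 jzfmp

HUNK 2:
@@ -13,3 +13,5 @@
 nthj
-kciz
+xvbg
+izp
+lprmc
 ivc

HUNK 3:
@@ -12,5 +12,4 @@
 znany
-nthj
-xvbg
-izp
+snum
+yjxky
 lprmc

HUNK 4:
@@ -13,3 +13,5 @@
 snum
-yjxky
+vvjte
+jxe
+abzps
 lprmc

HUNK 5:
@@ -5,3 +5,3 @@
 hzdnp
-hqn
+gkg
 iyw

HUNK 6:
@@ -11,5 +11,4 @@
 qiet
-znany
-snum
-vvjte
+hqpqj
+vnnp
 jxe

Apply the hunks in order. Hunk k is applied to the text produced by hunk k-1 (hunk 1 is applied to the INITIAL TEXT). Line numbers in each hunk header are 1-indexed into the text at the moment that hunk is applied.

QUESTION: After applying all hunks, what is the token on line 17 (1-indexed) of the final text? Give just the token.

Hunk 1: at line 5 remove [bsax] add [iyw,glf] -> 15 lines: hkps lmuq pwjb mvdxi hzdnp hqn iyw glf gbyjt jzfmp qiet znany nthj kciz ivc
Hunk 2: at line 13 remove [kciz] add [xvbg,izp,lprmc] -> 17 lines: hkps lmuq pwjb mvdxi hzdnp hqn iyw glf gbyjt jzfmp qiet znany nthj xvbg izp lprmc ivc
Hunk 3: at line 12 remove [nthj,xvbg,izp] add [snum,yjxky] -> 16 lines: hkps lmuq pwjb mvdxi hzdnp hqn iyw glf gbyjt jzfmp qiet znany snum yjxky lprmc ivc
Hunk 4: at line 13 remove [yjxky] add [vvjte,jxe,abzps] -> 18 lines: hkps lmuq pwjb mvdxi hzdnp hqn iyw glf gbyjt jzfmp qiet znany snum vvjte jxe abzps lprmc ivc
Hunk 5: at line 5 remove [hqn] add [gkg] -> 18 lines: hkps lmuq pwjb mvdxi hzdnp gkg iyw glf gbyjt jzfmp qiet znany snum vvjte jxe abzps lprmc ivc
Hunk 6: at line 11 remove [znany,snum,vvjte] add [hqpqj,vnnp] -> 17 lines: hkps lmuq pwjb mvdxi hzdnp gkg iyw glf gbyjt jzfmp qiet hqpqj vnnp jxe abzps lprmc ivc
Final line 17: ivc

Answer: ivc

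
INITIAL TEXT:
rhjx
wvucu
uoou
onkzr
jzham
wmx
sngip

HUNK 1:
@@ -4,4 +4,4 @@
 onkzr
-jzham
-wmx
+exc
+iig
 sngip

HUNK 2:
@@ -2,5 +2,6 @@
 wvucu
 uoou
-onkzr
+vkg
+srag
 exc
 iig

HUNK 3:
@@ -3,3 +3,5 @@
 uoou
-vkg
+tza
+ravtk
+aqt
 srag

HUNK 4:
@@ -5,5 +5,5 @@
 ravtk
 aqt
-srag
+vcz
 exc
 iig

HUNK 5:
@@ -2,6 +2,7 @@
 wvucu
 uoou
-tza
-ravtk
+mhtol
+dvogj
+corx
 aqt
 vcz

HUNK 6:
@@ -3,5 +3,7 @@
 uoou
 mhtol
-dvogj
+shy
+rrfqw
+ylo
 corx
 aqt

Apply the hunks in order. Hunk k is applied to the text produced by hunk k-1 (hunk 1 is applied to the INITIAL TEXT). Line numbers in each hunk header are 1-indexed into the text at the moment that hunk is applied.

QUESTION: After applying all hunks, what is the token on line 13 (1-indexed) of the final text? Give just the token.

Answer: sngip

Derivation:
Hunk 1: at line 4 remove [jzham,wmx] add [exc,iig] -> 7 lines: rhjx wvucu uoou onkzr exc iig sngip
Hunk 2: at line 2 remove [onkzr] add [vkg,srag] -> 8 lines: rhjx wvucu uoou vkg srag exc iig sngip
Hunk 3: at line 3 remove [vkg] add [tza,ravtk,aqt] -> 10 lines: rhjx wvucu uoou tza ravtk aqt srag exc iig sngip
Hunk 4: at line 5 remove [srag] add [vcz] -> 10 lines: rhjx wvucu uoou tza ravtk aqt vcz exc iig sngip
Hunk 5: at line 2 remove [tza,ravtk] add [mhtol,dvogj,corx] -> 11 lines: rhjx wvucu uoou mhtol dvogj corx aqt vcz exc iig sngip
Hunk 6: at line 3 remove [dvogj] add [shy,rrfqw,ylo] -> 13 lines: rhjx wvucu uoou mhtol shy rrfqw ylo corx aqt vcz exc iig sngip
Final line 13: sngip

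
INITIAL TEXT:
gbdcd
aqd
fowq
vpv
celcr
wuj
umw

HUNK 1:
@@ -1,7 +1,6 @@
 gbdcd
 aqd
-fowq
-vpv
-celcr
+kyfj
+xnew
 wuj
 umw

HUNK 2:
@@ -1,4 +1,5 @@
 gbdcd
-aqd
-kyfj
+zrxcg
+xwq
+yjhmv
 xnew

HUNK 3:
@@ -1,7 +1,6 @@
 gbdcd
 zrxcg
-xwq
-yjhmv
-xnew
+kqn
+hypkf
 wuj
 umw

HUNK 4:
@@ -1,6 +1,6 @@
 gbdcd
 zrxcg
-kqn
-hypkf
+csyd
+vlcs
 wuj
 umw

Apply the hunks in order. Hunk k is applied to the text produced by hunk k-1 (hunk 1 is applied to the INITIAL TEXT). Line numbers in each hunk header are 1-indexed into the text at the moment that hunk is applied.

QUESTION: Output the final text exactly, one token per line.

Answer: gbdcd
zrxcg
csyd
vlcs
wuj
umw

Derivation:
Hunk 1: at line 1 remove [fowq,vpv,celcr] add [kyfj,xnew] -> 6 lines: gbdcd aqd kyfj xnew wuj umw
Hunk 2: at line 1 remove [aqd,kyfj] add [zrxcg,xwq,yjhmv] -> 7 lines: gbdcd zrxcg xwq yjhmv xnew wuj umw
Hunk 3: at line 1 remove [xwq,yjhmv,xnew] add [kqn,hypkf] -> 6 lines: gbdcd zrxcg kqn hypkf wuj umw
Hunk 4: at line 1 remove [kqn,hypkf] add [csyd,vlcs] -> 6 lines: gbdcd zrxcg csyd vlcs wuj umw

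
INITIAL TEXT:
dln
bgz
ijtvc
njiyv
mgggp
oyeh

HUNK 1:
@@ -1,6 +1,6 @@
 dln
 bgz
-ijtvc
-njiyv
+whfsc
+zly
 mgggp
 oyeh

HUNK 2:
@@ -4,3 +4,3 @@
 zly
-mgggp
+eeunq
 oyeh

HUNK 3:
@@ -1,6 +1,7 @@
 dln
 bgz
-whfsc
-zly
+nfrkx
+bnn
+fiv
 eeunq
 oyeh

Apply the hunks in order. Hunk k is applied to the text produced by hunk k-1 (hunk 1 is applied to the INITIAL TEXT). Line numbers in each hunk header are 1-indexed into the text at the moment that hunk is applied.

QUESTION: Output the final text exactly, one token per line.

Hunk 1: at line 1 remove [ijtvc,njiyv] add [whfsc,zly] -> 6 lines: dln bgz whfsc zly mgggp oyeh
Hunk 2: at line 4 remove [mgggp] add [eeunq] -> 6 lines: dln bgz whfsc zly eeunq oyeh
Hunk 3: at line 1 remove [whfsc,zly] add [nfrkx,bnn,fiv] -> 7 lines: dln bgz nfrkx bnn fiv eeunq oyeh

Answer: dln
bgz
nfrkx
bnn
fiv
eeunq
oyeh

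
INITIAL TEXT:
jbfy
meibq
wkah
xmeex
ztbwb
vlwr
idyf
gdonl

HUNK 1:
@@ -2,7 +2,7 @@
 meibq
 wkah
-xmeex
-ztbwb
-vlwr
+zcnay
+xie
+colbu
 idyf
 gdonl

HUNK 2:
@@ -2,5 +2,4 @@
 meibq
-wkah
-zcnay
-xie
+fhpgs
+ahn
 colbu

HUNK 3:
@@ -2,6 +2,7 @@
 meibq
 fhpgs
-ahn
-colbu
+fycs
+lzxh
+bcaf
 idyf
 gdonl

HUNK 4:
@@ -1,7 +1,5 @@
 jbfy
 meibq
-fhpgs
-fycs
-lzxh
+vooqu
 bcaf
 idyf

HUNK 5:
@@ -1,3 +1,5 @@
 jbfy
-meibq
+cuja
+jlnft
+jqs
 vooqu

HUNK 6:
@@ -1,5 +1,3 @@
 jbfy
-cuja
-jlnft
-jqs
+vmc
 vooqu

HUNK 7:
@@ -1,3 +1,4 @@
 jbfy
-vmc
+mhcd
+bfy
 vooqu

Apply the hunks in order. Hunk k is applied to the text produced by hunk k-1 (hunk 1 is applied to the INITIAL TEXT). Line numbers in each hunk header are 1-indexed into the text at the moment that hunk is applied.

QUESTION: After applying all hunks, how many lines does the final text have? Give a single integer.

Hunk 1: at line 2 remove [xmeex,ztbwb,vlwr] add [zcnay,xie,colbu] -> 8 lines: jbfy meibq wkah zcnay xie colbu idyf gdonl
Hunk 2: at line 2 remove [wkah,zcnay,xie] add [fhpgs,ahn] -> 7 lines: jbfy meibq fhpgs ahn colbu idyf gdonl
Hunk 3: at line 2 remove [ahn,colbu] add [fycs,lzxh,bcaf] -> 8 lines: jbfy meibq fhpgs fycs lzxh bcaf idyf gdonl
Hunk 4: at line 1 remove [fhpgs,fycs,lzxh] add [vooqu] -> 6 lines: jbfy meibq vooqu bcaf idyf gdonl
Hunk 5: at line 1 remove [meibq] add [cuja,jlnft,jqs] -> 8 lines: jbfy cuja jlnft jqs vooqu bcaf idyf gdonl
Hunk 6: at line 1 remove [cuja,jlnft,jqs] add [vmc] -> 6 lines: jbfy vmc vooqu bcaf idyf gdonl
Hunk 7: at line 1 remove [vmc] add [mhcd,bfy] -> 7 lines: jbfy mhcd bfy vooqu bcaf idyf gdonl
Final line count: 7

Answer: 7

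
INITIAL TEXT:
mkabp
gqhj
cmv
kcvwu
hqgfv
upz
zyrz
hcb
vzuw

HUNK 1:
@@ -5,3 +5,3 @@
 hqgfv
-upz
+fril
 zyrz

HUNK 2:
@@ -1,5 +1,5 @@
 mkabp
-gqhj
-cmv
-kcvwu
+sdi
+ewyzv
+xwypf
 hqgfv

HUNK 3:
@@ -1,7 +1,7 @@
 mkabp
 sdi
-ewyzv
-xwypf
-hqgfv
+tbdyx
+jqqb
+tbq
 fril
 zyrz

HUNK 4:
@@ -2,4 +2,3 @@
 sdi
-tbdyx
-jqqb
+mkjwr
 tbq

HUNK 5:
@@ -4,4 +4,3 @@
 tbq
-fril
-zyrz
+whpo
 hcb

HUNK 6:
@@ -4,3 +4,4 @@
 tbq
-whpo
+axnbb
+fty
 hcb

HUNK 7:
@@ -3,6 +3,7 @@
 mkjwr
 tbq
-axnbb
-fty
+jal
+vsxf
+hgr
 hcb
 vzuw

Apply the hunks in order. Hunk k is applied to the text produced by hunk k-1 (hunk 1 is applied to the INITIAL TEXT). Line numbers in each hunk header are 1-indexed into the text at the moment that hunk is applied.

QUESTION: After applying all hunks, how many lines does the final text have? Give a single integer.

Answer: 9

Derivation:
Hunk 1: at line 5 remove [upz] add [fril] -> 9 lines: mkabp gqhj cmv kcvwu hqgfv fril zyrz hcb vzuw
Hunk 2: at line 1 remove [gqhj,cmv,kcvwu] add [sdi,ewyzv,xwypf] -> 9 lines: mkabp sdi ewyzv xwypf hqgfv fril zyrz hcb vzuw
Hunk 3: at line 1 remove [ewyzv,xwypf,hqgfv] add [tbdyx,jqqb,tbq] -> 9 lines: mkabp sdi tbdyx jqqb tbq fril zyrz hcb vzuw
Hunk 4: at line 2 remove [tbdyx,jqqb] add [mkjwr] -> 8 lines: mkabp sdi mkjwr tbq fril zyrz hcb vzuw
Hunk 5: at line 4 remove [fril,zyrz] add [whpo] -> 7 lines: mkabp sdi mkjwr tbq whpo hcb vzuw
Hunk 6: at line 4 remove [whpo] add [axnbb,fty] -> 8 lines: mkabp sdi mkjwr tbq axnbb fty hcb vzuw
Hunk 7: at line 3 remove [axnbb,fty] add [jal,vsxf,hgr] -> 9 lines: mkabp sdi mkjwr tbq jal vsxf hgr hcb vzuw
Final line count: 9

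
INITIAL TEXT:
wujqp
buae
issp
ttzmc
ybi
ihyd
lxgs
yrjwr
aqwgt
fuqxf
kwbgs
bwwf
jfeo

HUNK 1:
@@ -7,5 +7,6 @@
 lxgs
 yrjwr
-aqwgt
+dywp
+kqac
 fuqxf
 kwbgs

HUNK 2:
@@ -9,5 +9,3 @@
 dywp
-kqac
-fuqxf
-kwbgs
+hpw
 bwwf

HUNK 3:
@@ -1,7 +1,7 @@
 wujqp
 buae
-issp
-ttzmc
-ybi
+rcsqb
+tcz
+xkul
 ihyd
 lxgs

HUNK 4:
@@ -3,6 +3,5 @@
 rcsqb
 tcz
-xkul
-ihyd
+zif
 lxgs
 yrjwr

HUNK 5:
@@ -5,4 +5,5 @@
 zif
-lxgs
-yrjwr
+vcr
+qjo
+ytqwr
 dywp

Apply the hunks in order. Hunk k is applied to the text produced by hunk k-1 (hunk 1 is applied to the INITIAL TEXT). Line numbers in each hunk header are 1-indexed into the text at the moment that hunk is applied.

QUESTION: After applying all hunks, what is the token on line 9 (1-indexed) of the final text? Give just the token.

Hunk 1: at line 7 remove [aqwgt] add [dywp,kqac] -> 14 lines: wujqp buae issp ttzmc ybi ihyd lxgs yrjwr dywp kqac fuqxf kwbgs bwwf jfeo
Hunk 2: at line 9 remove [kqac,fuqxf,kwbgs] add [hpw] -> 12 lines: wujqp buae issp ttzmc ybi ihyd lxgs yrjwr dywp hpw bwwf jfeo
Hunk 3: at line 1 remove [issp,ttzmc,ybi] add [rcsqb,tcz,xkul] -> 12 lines: wujqp buae rcsqb tcz xkul ihyd lxgs yrjwr dywp hpw bwwf jfeo
Hunk 4: at line 3 remove [xkul,ihyd] add [zif] -> 11 lines: wujqp buae rcsqb tcz zif lxgs yrjwr dywp hpw bwwf jfeo
Hunk 5: at line 5 remove [lxgs,yrjwr] add [vcr,qjo,ytqwr] -> 12 lines: wujqp buae rcsqb tcz zif vcr qjo ytqwr dywp hpw bwwf jfeo
Final line 9: dywp

Answer: dywp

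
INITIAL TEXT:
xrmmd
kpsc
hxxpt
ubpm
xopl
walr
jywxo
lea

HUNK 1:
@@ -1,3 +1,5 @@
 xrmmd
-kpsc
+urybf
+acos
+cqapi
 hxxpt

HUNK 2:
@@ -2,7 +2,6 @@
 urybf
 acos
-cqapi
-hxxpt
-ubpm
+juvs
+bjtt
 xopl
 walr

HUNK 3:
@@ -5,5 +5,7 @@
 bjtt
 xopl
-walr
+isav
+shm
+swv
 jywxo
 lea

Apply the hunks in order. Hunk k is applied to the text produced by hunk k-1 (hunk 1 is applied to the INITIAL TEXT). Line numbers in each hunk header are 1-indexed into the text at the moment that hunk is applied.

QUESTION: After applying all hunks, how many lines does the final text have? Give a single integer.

Answer: 11

Derivation:
Hunk 1: at line 1 remove [kpsc] add [urybf,acos,cqapi] -> 10 lines: xrmmd urybf acos cqapi hxxpt ubpm xopl walr jywxo lea
Hunk 2: at line 2 remove [cqapi,hxxpt,ubpm] add [juvs,bjtt] -> 9 lines: xrmmd urybf acos juvs bjtt xopl walr jywxo lea
Hunk 3: at line 5 remove [walr] add [isav,shm,swv] -> 11 lines: xrmmd urybf acos juvs bjtt xopl isav shm swv jywxo lea
Final line count: 11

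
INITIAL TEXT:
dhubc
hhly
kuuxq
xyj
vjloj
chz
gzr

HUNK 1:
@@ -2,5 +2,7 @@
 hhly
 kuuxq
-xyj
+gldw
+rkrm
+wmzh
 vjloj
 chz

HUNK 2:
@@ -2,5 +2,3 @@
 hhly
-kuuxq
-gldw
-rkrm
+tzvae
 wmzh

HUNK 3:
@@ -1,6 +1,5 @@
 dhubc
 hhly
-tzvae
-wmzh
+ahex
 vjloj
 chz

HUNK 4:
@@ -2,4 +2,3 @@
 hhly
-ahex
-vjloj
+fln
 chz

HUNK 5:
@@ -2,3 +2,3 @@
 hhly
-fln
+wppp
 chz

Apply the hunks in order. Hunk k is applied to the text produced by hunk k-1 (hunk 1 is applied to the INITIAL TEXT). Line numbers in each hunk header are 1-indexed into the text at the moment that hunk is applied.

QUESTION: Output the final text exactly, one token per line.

Answer: dhubc
hhly
wppp
chz
gzr

Derivation:
Hunk 1: at line 2 remove [xyj] add [gldw,rkrm,wmzh] -> 9 lines: dhubc hhly kuuxq gldw rkrm wmzh vjloj chz gzr
Hunk 2: at line 2 remove [kuuxq,gldw,rkrm] add [tzvae] -> 7 lines: dhubc hhly tzvae wmzh vjloj chz gzr
Hunk 3: at line 1 remove [tzvae,wmzh] add [ahex] -> 6 lines: dhubc hhly ahex vjloj chz gzr
Hunk 4: at line 2 remove [ahex,vjloj] add [fln] -> 5 lines: dhubc hhly fln chz gzr
Hunk 5: at line 2 remove [fln] add [wppp] -> 5 lines: dhubc hhly wppp chz gzr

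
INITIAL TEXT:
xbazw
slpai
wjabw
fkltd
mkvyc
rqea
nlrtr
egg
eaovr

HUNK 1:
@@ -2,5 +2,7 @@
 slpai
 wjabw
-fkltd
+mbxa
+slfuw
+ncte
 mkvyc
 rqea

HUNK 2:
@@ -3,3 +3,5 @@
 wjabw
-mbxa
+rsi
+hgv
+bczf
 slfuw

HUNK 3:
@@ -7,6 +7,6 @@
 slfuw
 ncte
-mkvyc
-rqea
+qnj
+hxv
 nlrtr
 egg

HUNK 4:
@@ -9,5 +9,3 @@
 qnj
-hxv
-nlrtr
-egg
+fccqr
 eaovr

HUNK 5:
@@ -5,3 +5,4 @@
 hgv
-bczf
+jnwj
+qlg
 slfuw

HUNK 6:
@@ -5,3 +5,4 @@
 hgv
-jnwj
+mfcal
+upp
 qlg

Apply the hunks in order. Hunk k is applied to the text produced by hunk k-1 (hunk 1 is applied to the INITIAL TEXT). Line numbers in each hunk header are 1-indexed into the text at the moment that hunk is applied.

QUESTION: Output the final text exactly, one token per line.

Hunk 1: at line 2 remove [fkltd] add [mbxa,slfuw,ncte] -> 11 lines: xbazw slpai wjabw mbxa slfuw ncte mkvyc rqea nlrtr egg eaovr
Hunk 2: at line 3 remove [mbxa] add [rsi,hgv,bczf] -> 13 lines: xbazw slpai wjabw rsi hgv bczf slfuw ncte mkvyc rqea nlrtr egg eaovr
Hunk 3: at line 7 remove [mkvyc,rqea] add [qnj,hxv] -> 13 lines: xbazw slpai wjabw rsi hgv bczf slfuw ncte qnj hxv nlrtr egg eaovr
Hunk 4: at line 9 remove [hxv,nlrtr,egg] add [fccqr] -> 11 lines: xbazw slpai wjabw rsi hgv bczf slfuw ncte qnj fccqr eaovr
Hunk 5: at line 5 remove [bczf] add [jnwj,qlg] -> 12 lines: xbazw slpai wjabw rsi hgv jnwj qlg slfuw ncte qnj fccqr eaovr
Hunk 6: at line 5 remove [jnwj] add [mfcal,upp] -> 13 lines: xbazw slpai wjabw rsi hgv mfcal upp qlg slfuw ncte qnj fccqr eaovr

Answer: xbazw
slpai
wjabw
rsi
hgv
mfcal
upp
qlg
slfuw
ncte
qnj
fccqr
eaovr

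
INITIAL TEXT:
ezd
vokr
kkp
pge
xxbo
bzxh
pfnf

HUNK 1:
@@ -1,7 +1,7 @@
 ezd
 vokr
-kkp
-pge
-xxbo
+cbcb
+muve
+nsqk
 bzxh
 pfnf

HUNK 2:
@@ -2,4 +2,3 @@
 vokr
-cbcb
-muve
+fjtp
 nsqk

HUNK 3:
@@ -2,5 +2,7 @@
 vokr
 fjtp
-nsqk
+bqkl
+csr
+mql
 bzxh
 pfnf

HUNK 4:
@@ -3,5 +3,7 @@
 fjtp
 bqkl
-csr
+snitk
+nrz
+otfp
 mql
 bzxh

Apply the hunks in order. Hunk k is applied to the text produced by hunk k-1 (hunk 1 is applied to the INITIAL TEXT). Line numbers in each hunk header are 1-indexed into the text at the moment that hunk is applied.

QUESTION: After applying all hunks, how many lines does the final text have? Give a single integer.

Hunk 1: at line 1 remove [kkp,pge,xxbo] add [cbcb,muve,nsqk] -> 7 lines: ezd vokr cbcb muve nsqk bzxh pfnf
Hunk 2: at line 2 remove [cbcb,muve] add [fjtp] -> 6 lines: ezd vokr fjtp nsqk bzxh pfnf
Hunk 3: at line 2 remove [nsqk] add [bqkl,csr,mql] -> 8 lines: ezd vokr fjtp bqkl csr mql bzxh pfnf
Hunk 4: at line 3 remove [csr] add [snitk,nrz,otfp] -> 10 lines: ezd vokr fjtp bqkl snitk nrz otfp mql bzxh pfnf
Final line count: 10

Answer: 10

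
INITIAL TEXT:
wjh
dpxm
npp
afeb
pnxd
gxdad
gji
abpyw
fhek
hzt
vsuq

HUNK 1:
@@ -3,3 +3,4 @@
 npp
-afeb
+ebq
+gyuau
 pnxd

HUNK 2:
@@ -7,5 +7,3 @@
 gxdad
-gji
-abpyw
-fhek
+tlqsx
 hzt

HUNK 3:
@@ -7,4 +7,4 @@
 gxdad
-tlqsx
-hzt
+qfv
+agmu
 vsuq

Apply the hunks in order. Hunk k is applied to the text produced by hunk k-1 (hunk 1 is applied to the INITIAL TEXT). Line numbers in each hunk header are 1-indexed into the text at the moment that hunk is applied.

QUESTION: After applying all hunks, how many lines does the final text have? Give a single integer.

Hunk 1: at line 3 remove [afeb] add [ebq,gyuau] -> 12 lines: wjh dpxm npp ebq gyuau pnxd gxdad gji abpyw fhek hzt vsuq
Hunk 2: at line 7 remove [gji,abpyw,fhek] add [tlqsx] -> 10 lines: wjh dpxm npp ebq gyuau pnxd gxdad tlqsx hzt vsuq
Hunk 3: at line 7 remove [tlqsx,hzt] add [qfv,agmu] -> 10 lines: wjh dpxm npp ebq gyuau pnxd gxdad qfv agmu vsuq
Final line count: 10

Answer: 10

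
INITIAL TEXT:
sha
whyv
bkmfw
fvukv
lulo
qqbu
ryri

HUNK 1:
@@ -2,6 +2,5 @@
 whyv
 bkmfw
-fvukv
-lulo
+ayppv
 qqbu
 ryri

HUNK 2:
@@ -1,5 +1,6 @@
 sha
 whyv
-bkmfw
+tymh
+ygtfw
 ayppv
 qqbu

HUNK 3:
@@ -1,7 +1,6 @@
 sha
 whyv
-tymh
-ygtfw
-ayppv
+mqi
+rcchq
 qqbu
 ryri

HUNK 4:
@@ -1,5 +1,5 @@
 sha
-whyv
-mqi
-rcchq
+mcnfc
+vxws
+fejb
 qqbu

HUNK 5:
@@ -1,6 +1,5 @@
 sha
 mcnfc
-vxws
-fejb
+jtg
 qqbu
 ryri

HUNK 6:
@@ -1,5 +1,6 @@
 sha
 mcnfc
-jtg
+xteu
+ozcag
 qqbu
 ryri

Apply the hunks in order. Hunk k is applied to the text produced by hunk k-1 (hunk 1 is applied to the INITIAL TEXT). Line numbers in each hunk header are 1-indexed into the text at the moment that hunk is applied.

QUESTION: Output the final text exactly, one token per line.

Hunk 1: at line 2 remove [fvukv,lulo] add [ayppv] -> 6 lines: sha whyv bkmfw ayppv qqbu ryri
Hunk 2: at line 1 remove [bkmfw] add [tymh,ygtfw] -> 7 lines: sha whyv tymh ygtfw ayppv qqbu ryri
Hunk 3: at line 1 remove [tymh,ygtfw,ayppv] add [mqi,rcchq] -> 6 lines: sha whyv mqi rcchq qqbu ryri
Hunk 4: at line 1 remove [whyv,mqi,rcchq] add [mcnfc,vxws,fejb] -> 6 lines: sha mcnfc vxws fejb qqbu ryri
Hunk 5: at line 1 remove [vxws,fejb] add [jtg] -> 5 lines: sha mcnfc jtg qqbu ryri
Hunk 6: at line 1 remove [jtg] add [xteu,ozcag] -> 6 lines: sha mcnfc xteu ozcag qqbu ryri

Answer: sha
mcnfc
xteu
ozcag
qqbu
ryri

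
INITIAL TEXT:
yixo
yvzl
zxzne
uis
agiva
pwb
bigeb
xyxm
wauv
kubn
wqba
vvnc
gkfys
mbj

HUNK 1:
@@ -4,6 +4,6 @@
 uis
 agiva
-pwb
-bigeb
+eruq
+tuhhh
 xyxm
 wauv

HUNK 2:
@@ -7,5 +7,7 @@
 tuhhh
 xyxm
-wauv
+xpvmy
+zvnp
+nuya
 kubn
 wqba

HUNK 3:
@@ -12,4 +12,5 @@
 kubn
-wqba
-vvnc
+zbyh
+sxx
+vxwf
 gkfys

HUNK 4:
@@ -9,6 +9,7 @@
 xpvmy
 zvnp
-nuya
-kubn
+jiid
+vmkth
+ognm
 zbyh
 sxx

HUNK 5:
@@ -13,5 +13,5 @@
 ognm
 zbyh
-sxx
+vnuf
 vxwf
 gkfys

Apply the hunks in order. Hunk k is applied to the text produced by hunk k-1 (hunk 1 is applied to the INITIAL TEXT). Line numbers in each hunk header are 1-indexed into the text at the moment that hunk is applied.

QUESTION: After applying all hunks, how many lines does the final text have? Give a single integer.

Hunk 1: at line 4 remove [pwb,bigeb] add [eruq,tuhhh] -> 14 lines: yixo yvzl zxzne uis agiva eruq tuhhh xyxm wauv kubn wqba vvnc gkfys mbj
Hunk 2: at line 7 remove [wauv] add [xpvmy,zvnp,nuya] -> 16 lines: yixo yvzl zxzne uis agiva eruq tuhhh xyxm xpvmy zvnp nuya kubn wqba vvnc gkfys mbj
Hunk 3: at line 12 remove [wqba,vvnc] add [zbyh,sxx,vxwf] -> 17 lines: yixo yvzl zxzne uis agiva eruq tuhhh xyxm xpvmy zvnp nuya kubn zbyh sxx vxwf gkfys mbj
Hunk 4: at line 9 remove [nuya,kubn] add [jiid,vmkth,ognm] -> 18 lines: yixo yvzl zxzne uis agiva eruq tuhhh xyxm xpvmy zvnp jiid vmkth ognm zbyh sxx vxwf gkfys mbj
Hunk 5: at line 13 remove [sxx] add [vnuf] -> 18 lines: yixo yvzl zxzne uis agiva eruq tuhhh xyxm xpvmy zvnp jiid vmkth ognm zbyh vnuf vxwf gkfys mbj
Final line count: 18

Answer: 18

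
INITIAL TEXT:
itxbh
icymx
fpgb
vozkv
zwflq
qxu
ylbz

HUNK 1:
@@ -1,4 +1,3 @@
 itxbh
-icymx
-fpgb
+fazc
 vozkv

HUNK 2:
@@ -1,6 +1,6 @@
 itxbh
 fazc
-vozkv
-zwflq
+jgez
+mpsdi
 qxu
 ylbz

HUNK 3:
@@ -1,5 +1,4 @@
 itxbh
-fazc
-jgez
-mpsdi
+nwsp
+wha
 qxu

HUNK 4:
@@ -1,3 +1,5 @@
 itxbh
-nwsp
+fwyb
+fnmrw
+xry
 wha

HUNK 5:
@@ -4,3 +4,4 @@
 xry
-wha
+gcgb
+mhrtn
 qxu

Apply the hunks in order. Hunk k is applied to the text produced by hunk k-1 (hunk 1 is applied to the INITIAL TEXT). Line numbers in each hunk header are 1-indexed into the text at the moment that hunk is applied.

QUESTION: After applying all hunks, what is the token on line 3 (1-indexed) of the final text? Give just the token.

Answer: fnmrw

Derivation:
Hunk 1: at line 1 remove [icymx,fpgb] add [fazc] -> 6 lines: itxbh fazc vozkv zwflq qxu ylbz
Hunk 2: at line 1 remove [vozkv,zwflq] add [jgez,mpsdi] -> 6 lines: itxbh fazc jgez mpsdi qxu ylbz
Hunk 3: at line 1 remove [fazc,jgez,mpsdi] add [nwsp,wha] -> 5 lines: itxbh nwsp wha qxu ylbz
Hunk 4: at line 1 remove [nwsp] add [fwyb,fnmrw,xry] -> 7 lines: itxbh fwyb fnmrw xry wha qxu ylbz
Hunk 5: at line 4 remove [wha] add [gcgb,mhrtn] -> 8 lines: itxbh fwyb fnmrw xry gcgb mhrtn qxu ylbz
Final line 3: fnmrw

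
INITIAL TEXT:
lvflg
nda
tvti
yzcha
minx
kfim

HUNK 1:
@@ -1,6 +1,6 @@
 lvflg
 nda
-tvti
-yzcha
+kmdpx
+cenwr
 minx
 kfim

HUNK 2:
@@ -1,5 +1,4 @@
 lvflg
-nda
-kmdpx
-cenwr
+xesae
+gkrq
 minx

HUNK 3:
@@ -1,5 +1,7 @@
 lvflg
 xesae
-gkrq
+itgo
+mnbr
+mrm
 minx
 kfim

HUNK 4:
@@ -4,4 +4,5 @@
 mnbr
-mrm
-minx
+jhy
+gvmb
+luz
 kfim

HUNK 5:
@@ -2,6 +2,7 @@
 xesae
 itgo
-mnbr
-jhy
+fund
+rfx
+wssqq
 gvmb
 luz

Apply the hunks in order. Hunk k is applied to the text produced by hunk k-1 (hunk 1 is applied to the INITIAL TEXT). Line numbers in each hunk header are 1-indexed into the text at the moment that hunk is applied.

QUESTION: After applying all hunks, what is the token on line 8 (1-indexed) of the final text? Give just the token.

Hunk 1: at line 1 remove [tvti,yzcha] add [kmdpx,cenwr] -> 6 lines: lvflg nda kmdpx cenwr minx kfim
Hunk 2: at line 1 remove [nda,kmdpx,cenwr] add [xesae,gkrq] -> 5 lines: lvflg xesae gkrq minx kfim
Hunk 3: at line 1 remove [gkrq] add [itgo,mnbr,mrm] -> 7 lines: lvflg xesae itgo mnbr mrm minx kfim
Hunk 4: at line 4 remove [mrm,minx] add [jhy,gvmb,luz] -> 8 lines: lvflg xesae itgo mnbr jhy gvmb luz kfim
Hunk 5: at line 2 remove [mnbr,jhy] add [fund,rfx,wssqq] -> 9 lines: lvflg xesae itgo fund rfx wssqq gvmb luz kfim
Final line 8: luz

Answer: luz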